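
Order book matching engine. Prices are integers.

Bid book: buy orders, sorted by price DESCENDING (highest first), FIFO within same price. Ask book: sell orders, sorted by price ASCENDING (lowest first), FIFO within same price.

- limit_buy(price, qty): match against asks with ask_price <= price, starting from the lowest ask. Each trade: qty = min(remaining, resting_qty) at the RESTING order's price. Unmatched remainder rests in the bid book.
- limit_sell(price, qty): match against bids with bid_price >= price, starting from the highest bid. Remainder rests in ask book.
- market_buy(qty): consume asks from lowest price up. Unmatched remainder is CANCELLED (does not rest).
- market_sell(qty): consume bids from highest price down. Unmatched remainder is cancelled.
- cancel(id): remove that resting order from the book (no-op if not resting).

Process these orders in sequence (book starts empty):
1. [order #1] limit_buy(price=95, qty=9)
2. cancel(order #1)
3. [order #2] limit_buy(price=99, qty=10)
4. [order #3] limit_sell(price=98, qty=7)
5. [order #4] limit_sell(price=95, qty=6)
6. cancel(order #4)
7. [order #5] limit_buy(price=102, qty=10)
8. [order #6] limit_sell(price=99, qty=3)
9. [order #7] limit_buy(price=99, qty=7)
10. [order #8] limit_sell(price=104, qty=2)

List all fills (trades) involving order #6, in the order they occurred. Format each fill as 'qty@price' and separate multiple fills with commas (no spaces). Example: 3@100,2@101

Answer: 3@102

Derivation:
After op 1 [order #1] limit_buy(price=95, qty=9): fills=none; bids=[#1:9@95] asks=[-]
After op 2 cancel(order #1): fills=none; bids=[-] asks=[-]
After op 3 [order #2] limit_buy(price=99, qty=10): fills=none; bids=[#2:10@99] asks=[-]
After op 4 [order #3] limit_sell(price=98, qty=7): fills=#2x#3:7@99; bids=[#2:3@99] asks=[-]
After op 5 [order #4] limit_sell(price=95, qty=6): fills=#2x#4:3@99; bids=[-] asks=[#4:3@95]
After op 6 cancel(order #4): fills=none; bids=[-] asks=[-]
After op 7 [order #5] limit_buy(price=102, qty=10): fills=none; bids=[#5:10@102] asks=[-]
After op 8 [order #6] limit_sell(price=99, qty=3): fills=#5x#6:3@102; bids=[#5:7@102] asks=[-]
After op 9 [order #7] limit_buy(price=99, qty=7): fills=none; bids=[#5:7@102 #7:7@99] asks=[-]
After op 10 [order #8] limit_sell(price=104, qty=2): fills=none; bids=[#5:7@102 #7:7@99] asks=[#8:2@104]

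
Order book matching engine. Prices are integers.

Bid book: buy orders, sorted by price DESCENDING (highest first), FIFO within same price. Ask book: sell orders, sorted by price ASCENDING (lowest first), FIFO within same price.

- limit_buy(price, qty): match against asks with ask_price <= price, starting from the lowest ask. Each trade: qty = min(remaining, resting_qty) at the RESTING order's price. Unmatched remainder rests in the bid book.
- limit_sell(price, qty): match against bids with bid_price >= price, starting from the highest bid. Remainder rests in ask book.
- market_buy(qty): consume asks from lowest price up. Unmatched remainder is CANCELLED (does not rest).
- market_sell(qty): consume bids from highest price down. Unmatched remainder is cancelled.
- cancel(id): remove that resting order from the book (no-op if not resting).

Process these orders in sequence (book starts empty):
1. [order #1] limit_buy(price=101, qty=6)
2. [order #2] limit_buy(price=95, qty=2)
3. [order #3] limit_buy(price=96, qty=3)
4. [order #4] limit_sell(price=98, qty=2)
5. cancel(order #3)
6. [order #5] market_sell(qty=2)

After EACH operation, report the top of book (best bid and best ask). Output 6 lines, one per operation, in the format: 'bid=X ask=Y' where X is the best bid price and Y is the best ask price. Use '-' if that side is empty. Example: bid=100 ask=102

Answer: bid=101 ask=-
bid=101 ask=-
bid=101 ask=-
bid=101 ask=-
bid=101 ask=-
bid=101 ask=-

Derivation:
After op 1 [order #1] limit_buy(price=101, qty=6): fills=none; bids=[#1:6@101] asks=[-]
After op 2 [order #2] limit_buy(price=95, qty=2): fills=none; bids=[#1:6@101 #2:2@95] asks=[-]
After op 3 [order #3] limit_buy(price=96, qty=3): fills=none; bids=[#1:6@101 #3:3@96 #2:2@95] asks=[-]
After op 4 [order #4] limit_sell(price=98, qty=2): fills=#1x#4:2@101; bids=[#1:4@101 #3:3@96 #2:2@95] asks=[-]
After op 5 cancel(order #3): fills=none; bids=[#1:4@101 #2:2@95] asks=[-]
After op 6 [order #5] market_sell(qty=2): fills=#1x#5:2@101; bids=[#1:2@101 #2:2@95] asks=[-]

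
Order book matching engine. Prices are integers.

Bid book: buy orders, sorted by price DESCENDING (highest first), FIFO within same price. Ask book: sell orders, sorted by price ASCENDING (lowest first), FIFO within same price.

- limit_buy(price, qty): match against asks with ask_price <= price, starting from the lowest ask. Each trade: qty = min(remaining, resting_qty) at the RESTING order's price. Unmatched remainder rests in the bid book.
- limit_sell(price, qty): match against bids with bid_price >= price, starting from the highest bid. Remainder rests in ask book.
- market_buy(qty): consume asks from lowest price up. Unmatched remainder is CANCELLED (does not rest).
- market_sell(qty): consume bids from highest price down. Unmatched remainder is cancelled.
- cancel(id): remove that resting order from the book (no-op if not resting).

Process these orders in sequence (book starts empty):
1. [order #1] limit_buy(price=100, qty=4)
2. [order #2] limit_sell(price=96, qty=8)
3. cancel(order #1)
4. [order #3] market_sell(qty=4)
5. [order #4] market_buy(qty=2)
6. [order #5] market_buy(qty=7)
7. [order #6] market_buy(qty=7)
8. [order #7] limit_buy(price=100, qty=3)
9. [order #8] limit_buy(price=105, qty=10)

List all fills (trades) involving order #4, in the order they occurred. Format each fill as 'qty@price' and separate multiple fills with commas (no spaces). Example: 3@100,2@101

Answer: 2@96

Derivation:
After op 1 [order #1] limit_buy(price=100, qty=4): fills=none; bids=[#1:4@100] asks=[-]
After op 2 [order #2] limit_sell(price=96, qty=8): fills=#1x#2:4@100; bids=[-] asks=[#2:4@96]
After op 3 cancel(order #1): fills=none; bids=[-] asks=[#2:4@96]
After op 4 [order #3] market_sell(qty=4): fills=none; bids=[-] asks=[#2:4@96]
After op 5 [order #4] market_buy(qty=2): fills=#4x#2:2@96; bids=[-] asks=[#2:2@96]
After op 6 [order #5] market_buy(qty=7): fills=#5x#2:2@96; bids=[-] asks=[-]
After op 7 [order #6] market_buy(qty=7): fills=none; bids=[-] asks=[-]
After op 8 [order #7] limit_buy(price=100, qty=3): fills=none; bids=[#7:3@100] asks=[-]
After op 9 [order #8] limit_buy(price=105, qty=10): fills=none; bids=[#8:10@105 #7:3@100] asks=[-]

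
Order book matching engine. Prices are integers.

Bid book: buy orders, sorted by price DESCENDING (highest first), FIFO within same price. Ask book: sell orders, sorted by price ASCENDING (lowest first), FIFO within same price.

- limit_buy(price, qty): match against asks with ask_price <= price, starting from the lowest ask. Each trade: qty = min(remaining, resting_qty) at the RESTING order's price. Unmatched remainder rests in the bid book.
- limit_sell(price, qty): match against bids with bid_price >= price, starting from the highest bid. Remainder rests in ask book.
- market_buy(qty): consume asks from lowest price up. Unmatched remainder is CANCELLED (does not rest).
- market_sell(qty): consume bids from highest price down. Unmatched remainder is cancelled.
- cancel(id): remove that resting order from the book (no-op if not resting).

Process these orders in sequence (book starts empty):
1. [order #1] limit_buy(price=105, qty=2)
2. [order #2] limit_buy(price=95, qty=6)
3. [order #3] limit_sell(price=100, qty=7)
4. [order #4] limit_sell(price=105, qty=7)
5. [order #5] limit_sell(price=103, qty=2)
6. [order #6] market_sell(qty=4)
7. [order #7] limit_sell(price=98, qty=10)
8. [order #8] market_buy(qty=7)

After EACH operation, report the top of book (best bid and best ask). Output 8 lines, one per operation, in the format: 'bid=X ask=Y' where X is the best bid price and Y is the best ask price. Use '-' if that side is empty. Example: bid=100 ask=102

Answer: bid=105 ask=-
bid=105 ask=-
bid=95 ask=100
bid=95 ask=100
bid=95 ask=100
bid=95 ask=100
bid=95 ask=98
bid=95 ask=98

Derivation:
After op 1 [order #1] limit_buy(price=105, qty=2): fills=none; bids=[#1:2@105] asks=[-]
After op 2 [order #2] limit_buy(price=95, qty=6): fills=none; bids=[#1:2@105 #2:6@95] asks=[-]
After op 3 [order #3] limit_sell(price=100, qty=7): fills=#1x#3:2@105; bids=[#2:6@95] asks=[#3:5@100]
After op 4 [order #4] limit_sell(price=105, qty=7): fills=none; bids=[#2:6@95] asks=[#3:5@100 #4:7@105]
After op 5 [order #5] limit_sell(price=103, qty=2): fills=none; bids=[#2:6@95] asks=[#3:5@100 #5:2@103 #4:7@105]
After op 6 [order #6] market_sell(qty=4): fills=#2x#6:4@95; bids=[#2:2@95] asks=[#3:5@100 #5:2@103 #4:7@105]
After op 7 [order #7] limit_sell(price=98, qty=10): fills=none; bids=[#2:2@95] asks=[#7:10@98 #3:5@100 #5:2@103 #4:7@105]
After op 8 [order #8] market_buy(qty=7): fills=#8x#7:7@98; bids=[#2:2@95] asks=[#7:3@98 #3:5@100 #5:2@103 #4:7@105]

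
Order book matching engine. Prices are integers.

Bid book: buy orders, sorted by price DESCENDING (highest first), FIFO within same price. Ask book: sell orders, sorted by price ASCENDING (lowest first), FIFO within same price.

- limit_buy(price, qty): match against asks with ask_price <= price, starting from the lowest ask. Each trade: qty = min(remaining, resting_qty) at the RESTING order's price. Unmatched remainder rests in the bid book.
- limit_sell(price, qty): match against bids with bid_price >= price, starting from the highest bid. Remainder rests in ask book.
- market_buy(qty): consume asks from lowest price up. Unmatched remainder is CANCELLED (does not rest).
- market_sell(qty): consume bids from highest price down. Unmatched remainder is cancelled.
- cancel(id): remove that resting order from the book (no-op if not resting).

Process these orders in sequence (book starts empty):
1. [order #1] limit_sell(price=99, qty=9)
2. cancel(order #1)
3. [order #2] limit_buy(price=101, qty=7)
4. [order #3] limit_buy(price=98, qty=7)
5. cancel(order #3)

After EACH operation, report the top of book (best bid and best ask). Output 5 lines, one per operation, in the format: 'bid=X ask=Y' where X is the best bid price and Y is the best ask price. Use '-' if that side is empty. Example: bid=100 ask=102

After op 1 [order #1] limit_sell(price=99, qty=9): fills=none; bids=[-] asks=[#1:9@99]
After op 2 cancel(order #1): fills=none; bids=[-] asks=[-]
After op 3 [order #2] limit_buy(price=101, qty=7): fills=none; bids=[#2:7@101] asks=[-]
After op 4 [order #3] limit_buy(price=98, qty=7): fills=none; bids=[#2:7@101 #3:7@98] asks=[-]
After op 5 cancel(order #3): fills=none; bids=[#2:7@101] asks=[-]

Answer: bid=- ask=99
bid=- ask=-
bid=101 ask=-
bid=101 ask=-
bid=101 ask=-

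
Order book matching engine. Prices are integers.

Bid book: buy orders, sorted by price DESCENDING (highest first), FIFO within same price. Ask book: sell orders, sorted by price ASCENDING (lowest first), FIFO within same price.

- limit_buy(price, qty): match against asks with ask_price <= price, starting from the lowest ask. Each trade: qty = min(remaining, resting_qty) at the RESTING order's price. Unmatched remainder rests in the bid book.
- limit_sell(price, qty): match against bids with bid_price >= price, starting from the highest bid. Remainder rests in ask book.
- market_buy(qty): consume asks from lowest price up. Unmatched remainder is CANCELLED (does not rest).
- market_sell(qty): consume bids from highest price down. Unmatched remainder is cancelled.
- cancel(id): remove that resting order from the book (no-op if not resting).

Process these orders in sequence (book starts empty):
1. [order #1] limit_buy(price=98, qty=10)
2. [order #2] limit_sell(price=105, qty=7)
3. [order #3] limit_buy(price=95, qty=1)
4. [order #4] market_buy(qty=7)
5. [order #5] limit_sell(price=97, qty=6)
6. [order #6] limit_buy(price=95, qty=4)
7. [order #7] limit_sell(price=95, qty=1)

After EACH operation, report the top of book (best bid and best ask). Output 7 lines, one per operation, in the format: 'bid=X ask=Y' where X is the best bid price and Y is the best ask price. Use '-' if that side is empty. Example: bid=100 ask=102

After op 1 [order #1] limit_buy(price=98, qty=10): fills=none; bids=[#1:10@98] asks=[-]
After op 2 [order #2] limit_sell(price=105, qty=7): fills=none; bids=[#1:10@98] asks=[#2:7@105]
After op 3 [order #3] limit_buy(price=95, qty=1): fills=none; bids=[#1:10@98 #3:1@95] asks=[#2:7@105]
After op 4 [order #4] market_buy(qty=7): fills=#4x#2:7@105; bids=[#1:10@98 #3:1@95] asks=[-]
After op 5 [order #5] limit_sell(price=97, qty=6): fills=#1x#5:6@98; bids=[#1:4@98 #3:1@95] asks=[-]
After op 6 [order #6] limit_buy(price=95, qty=4): fills=none; bids=[#1:4@98 #3:1@95 #6:4@95] asks=[-]
After op 7 [order #7] limit_sell(price=95, qty=1): fills=#1x#7:1@98; bids=[#1:3@98 #3:1@95 #6:4@95] asks=[-]

Answer: bid=98 ask=-
bid=98 ask=105
bid=98 ask=105
bid=98 ask=-
bid=98 ask=-
bid=98 ask=-
bid=98 ask=-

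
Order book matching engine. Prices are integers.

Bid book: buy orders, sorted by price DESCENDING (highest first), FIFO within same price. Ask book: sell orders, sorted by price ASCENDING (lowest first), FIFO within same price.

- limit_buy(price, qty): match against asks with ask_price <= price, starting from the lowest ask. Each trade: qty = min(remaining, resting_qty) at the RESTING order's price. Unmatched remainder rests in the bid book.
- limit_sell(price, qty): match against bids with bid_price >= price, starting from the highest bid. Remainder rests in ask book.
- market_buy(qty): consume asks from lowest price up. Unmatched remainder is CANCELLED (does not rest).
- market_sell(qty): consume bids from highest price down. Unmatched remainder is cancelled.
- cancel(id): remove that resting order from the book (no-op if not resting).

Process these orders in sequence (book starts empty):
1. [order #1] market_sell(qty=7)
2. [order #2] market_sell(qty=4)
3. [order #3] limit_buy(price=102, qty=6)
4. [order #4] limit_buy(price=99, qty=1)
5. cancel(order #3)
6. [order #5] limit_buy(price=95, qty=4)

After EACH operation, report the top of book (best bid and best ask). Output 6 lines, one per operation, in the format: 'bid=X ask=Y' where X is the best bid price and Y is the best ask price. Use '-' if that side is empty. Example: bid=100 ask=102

After op 1 [order #1] market_sell(qty=7): fills=none; bids=[-] asks=[-]
After op 2 [order #2] market_sell(qty=4): fills=none; bids=[-] asks=[-]
After op 3 [order #3] limit_buy(price=102, qty=6): fills=none; bids=[#3:6@102] asks=[-]
After op 4 [order #4] limit_buy(price=99, qty=1): fills=none; bids=[#3:6@102 #4:1@99] asks=[-]
After op 5 cancel(order #3): fills=none; bids=[#4:1@99] asks=[-]
After op 6 [order #5] limit_buy(price=95, qty=4): fills=none; bids=[#4:1@99 #5:4@95] asks=[-]

Answer: bid=- ask=-
bid=- ask=-
bid=102 ask=-
bid=102 ask=-
bid=99 ask=-
bid=99 ask=-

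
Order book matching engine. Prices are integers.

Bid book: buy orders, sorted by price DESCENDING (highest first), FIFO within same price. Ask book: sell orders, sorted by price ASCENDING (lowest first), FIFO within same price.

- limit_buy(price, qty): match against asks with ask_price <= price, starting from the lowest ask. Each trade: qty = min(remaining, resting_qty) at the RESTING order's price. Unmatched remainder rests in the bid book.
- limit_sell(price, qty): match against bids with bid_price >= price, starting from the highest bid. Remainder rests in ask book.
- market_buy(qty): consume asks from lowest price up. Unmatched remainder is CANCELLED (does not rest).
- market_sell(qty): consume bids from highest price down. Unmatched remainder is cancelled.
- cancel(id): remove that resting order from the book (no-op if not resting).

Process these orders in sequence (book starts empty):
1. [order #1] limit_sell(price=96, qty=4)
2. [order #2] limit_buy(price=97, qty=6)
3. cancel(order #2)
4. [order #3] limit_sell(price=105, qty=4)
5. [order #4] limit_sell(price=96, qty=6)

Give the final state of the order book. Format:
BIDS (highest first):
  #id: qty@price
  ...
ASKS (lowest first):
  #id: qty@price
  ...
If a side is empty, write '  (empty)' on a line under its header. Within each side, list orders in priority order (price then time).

Answer: BIDS (highest first):
  (empty)
ASKS (lowest first):
  #4: 6@96
  #3: 4@105

Derivation:
After op 1 [order #1] limit_sell(price=96, qty=4): fills=none; bids=[-] asks=[#1:4@96]
After op 2 [order #2] limit_buy(price=97, qty=6): fills=#2x#1:4@96; bids=[#2:2@97] asks=[-]
After op 3 cancel(order #2): fills=none; bids=[-] asks=[-]
After op 4 [order #3] limit_sell(price=105, qty=4): fills=none; bids=[-] asks=[#3:4@105]
After op 5 [order #4] limit_sell(price=96, qty=6): fills=none; bids=[-] asks=[#4:6@96 #3:4@105]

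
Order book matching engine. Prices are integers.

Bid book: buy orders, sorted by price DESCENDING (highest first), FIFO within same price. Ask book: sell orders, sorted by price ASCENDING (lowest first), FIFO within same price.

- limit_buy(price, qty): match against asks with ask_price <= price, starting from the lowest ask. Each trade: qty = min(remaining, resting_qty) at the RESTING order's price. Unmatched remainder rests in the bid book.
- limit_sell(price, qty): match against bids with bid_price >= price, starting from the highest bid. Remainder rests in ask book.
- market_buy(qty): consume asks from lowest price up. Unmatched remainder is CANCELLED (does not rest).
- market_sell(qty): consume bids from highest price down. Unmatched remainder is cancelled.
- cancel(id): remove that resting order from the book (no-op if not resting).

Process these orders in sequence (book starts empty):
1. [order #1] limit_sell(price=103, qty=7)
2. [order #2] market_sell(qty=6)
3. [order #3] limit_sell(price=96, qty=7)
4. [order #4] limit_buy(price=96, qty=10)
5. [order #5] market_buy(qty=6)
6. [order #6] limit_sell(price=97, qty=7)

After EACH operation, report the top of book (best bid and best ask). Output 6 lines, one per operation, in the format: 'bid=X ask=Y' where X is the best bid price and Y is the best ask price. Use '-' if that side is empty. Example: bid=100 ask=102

After op 1 [order #1] limit_sell(price=103, qty=7): fills=none; bids=[-] asks=[#1:7@103]
After op 2 [order #2] market_sell(qty=6): fills=none; bids=[-] asks=[#1:7@103]
After op 3 [order #3] limit_sell(price=96, qty=7): fills=none; bids=[-] asks=[#3:7@96 #1:7@103]
After op 4 [order #4] limit_buy(price=96, qty=10): fills=#4x#3:7@96; bids=[#4:3@96] asks=[#1:7@103]
After op 5 [order #5] market_buy(qty=6): fills=#5x#1:6@103; bids=[#4:3@96] asks=[#1:1@103]
After op 6 [order #6] limit_sell(price=97, qty=7): fills=none; bids=[#4:3@96] asks=[#6:7@97 #1:1@103]

Answer: bid=- ask=103
bid=- ask=103
bid=- ask=96
bid=96 ask=103
bid=96 ask=103
bid=96 ask=97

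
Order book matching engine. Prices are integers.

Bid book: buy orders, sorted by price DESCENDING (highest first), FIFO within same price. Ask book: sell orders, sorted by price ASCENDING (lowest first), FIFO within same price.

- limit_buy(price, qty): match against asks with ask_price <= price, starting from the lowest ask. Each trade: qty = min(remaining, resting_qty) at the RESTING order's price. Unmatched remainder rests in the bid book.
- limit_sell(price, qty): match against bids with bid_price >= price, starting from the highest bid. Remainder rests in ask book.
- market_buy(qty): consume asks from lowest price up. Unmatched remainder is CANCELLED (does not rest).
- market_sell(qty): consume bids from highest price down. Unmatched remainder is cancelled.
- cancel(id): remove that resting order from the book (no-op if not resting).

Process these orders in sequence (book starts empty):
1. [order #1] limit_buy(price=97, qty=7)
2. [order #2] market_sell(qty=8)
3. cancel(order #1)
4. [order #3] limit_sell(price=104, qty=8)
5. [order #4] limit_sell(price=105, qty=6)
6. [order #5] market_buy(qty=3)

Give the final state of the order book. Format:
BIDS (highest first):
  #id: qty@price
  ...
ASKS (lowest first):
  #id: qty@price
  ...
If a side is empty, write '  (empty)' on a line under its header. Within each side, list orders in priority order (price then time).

Answer: BIDS (highest first):
  (empty)
ASKS (lowest first):
  #3: 5@104
  #4: 6@105

Derivation:
After op 1 [order #1] limit_buy(price=97, qty=7): fills=none; bids=[#1:7@97] asks=[-]
After op 2 [order #2] market_sell(qty=8): fills=#1x#2:7@97; bids=[-] asks=[-]
After op 3 cancel(order #1): fills=none; bids=[-] asks=[-]
After op 4 [order #3] limit_sell(price=104, qty=8): fills=none; bids=[-] asks=[#3:8@104]
After op 5 [order #4] limit_sell(price=105, qty=6): fills=none; bids=[-] asks=[#3:8@104 #4:6@105]
After op 6 [order #5] market_buy(qty=3): fills=#5x#3:3@104; bids=[-] asks=[#3:5@104 #4:6@105]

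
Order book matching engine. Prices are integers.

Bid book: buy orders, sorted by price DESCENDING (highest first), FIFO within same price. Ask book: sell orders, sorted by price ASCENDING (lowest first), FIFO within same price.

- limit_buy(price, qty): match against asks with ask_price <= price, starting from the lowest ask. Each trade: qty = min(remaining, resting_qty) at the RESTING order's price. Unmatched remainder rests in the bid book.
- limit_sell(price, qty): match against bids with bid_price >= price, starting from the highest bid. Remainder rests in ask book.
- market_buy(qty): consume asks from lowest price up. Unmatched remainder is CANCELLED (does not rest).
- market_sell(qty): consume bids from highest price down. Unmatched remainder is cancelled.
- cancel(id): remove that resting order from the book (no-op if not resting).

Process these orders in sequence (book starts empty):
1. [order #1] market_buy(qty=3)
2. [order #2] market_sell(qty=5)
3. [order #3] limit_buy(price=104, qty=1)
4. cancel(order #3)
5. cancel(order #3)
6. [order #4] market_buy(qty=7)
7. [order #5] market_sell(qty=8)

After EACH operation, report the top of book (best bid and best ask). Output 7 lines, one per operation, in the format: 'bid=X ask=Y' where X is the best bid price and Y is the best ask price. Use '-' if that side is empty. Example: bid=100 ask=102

Answer: bid=- ask=-
bid=- ask=-
bid=104 ask=-
bid=- ask=-
bid=- ask=-
bid=- ask=-
bid=- ask=-

Derivation:
After op 1 [order #1] market_buy(qty=3): fills=none; bids=[-] asks=[-]
After op 2 [order #2] market_sell(qty=5): fills=none; bids=[-] asks=[-]
After op 3 [order #3] limit_buy(price=104, qty=1): fills=none; bids=[#3:1@104] asks=[-]
After op 4 cancel(order #3): fills=none; bids=[-] asks=[-]
After op 5 cancel(order #3): fills=none; bids=[-] asks=[-]
After op 6 [order #4] market_buy(qty=7): fills=none; bids=[-] asks=[-]
After op 7 [order #5] market_sell(qty=8): fills=none; bids=[-] asks=[-]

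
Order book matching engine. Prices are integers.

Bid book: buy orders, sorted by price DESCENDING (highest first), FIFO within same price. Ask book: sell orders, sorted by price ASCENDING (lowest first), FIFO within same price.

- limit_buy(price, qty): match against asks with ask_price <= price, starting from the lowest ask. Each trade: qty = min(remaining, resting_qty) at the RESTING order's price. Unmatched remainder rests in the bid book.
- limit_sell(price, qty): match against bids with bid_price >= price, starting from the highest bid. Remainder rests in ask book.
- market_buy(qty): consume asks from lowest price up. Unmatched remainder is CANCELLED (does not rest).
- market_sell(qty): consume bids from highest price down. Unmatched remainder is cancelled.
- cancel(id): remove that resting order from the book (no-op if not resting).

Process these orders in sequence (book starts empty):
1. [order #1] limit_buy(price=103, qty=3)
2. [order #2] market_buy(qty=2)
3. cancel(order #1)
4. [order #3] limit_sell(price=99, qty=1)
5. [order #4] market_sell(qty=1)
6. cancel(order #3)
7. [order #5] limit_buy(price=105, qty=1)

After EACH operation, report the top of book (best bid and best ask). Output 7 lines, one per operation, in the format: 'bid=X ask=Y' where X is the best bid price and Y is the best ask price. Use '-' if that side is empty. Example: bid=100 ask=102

After op 1 [order #1] limit_buy(price=103, qty=3): fills=none; bids=[#1:3@103] asks=[-]
After op 2 [order #2] market_buy(qty=2): fills=none; bids=[#1:3@103] asks=[-]
After op 3 cancel(order #1): fills=none; bids=[-] asks=[-]
After op 4 [order #3] limit_sell(price=99, qty=1): fills=none; bids=[-] asks=[#3:1@99]
After op 5 [order #4] market_sell(qty=1): fills=none; bids=[-] asks=[#3:1@99]
After op 6 cancel(order #3): fills=none; bids=[-] asks=[-]
After op 7 [order #5] limit_buy(price=105, qty=1): fills=none; bids=[#5:1@105] asks=[-]

Answer: bid=103 ask=-
bid=103 ask=-
bid=- ask=-
bid=- ask=99
bid=- ask=99
bid=- ask=-
bid=105 ask=-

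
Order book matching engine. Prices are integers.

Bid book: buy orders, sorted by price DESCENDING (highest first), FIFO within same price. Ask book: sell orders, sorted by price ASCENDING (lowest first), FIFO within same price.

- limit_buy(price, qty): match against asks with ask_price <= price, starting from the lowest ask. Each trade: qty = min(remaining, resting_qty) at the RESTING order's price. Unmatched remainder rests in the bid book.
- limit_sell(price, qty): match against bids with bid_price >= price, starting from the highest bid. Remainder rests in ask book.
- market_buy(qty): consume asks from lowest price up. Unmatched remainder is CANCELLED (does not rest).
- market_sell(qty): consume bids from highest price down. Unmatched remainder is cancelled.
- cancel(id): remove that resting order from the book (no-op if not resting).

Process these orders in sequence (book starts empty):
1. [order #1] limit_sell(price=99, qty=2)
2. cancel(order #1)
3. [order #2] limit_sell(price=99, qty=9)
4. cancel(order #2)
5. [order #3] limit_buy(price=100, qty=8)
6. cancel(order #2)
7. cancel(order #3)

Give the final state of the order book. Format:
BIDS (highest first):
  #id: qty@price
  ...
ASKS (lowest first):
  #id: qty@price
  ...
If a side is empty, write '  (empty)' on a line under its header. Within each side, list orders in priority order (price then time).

Answer: BIDS (highest first):
  (empty)
ASKS (lowest first):
  (empty)

Derivation:
After op 1 [order #1] limit_sell(price=99, qty=2): fills=none; bids=[-] asks=[#1:2@99]
After op 2 cancel(order #1): fills=none; bids=[-] asks=[-]
After op 3 [order #2] limit_sell(price=99, qty=9): fills=none; bids=[-] asks=[#2:9@99]
After op 4 cancel(order #2): fills=none; bids=[-] asks=[-]
After op 5 [order #3] limit_buy(price=100, qty=8): fills=none; bids=[#3:8@100] asks=[-]
After op 6 cancel(order #2): fills=none; bids=[#3:8@100] asks=[-]
After op 7 cancel(order #3): fills=none; bids=[-] asks=[-]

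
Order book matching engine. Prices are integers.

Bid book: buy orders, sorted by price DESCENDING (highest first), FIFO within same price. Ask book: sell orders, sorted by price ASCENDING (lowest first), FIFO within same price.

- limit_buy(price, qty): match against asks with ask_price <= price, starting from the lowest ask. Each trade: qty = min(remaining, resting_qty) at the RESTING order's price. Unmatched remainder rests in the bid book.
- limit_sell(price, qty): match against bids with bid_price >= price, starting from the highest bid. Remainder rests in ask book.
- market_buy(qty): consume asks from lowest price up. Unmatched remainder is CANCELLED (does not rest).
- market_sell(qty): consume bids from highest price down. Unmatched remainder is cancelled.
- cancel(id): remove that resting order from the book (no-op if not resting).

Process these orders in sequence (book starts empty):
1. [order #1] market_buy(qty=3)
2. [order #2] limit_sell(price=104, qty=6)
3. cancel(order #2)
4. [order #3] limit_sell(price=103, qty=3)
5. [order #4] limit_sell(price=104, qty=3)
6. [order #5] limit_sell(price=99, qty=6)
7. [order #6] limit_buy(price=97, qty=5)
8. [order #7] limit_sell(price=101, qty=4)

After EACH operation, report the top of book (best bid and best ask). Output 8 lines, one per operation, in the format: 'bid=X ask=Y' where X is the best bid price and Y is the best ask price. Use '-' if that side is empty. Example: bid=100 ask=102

Answer: bid=- ask=-
bid=- ask=104
bid=- ask=-
bid=- ask=103
bid=- ask=103
bid=- ask=99
bid=97 ask=99
bid=97 ask=99

Derivation:
After op 1 [order #1] market_buy(qty=3): fills=none; bids=[-] asks=[-]
After op 2 [order #2] limit_sell(price=104, qty=6): fills=none; bids=[-] asks=[#2:6@104]
After op 3 cancel(order #2): fills=none; bids=[-] asks=[-]
After op 4 [order #3] limit_sell(price=103, qty=3): fills=none; bids=[-] asks=[#3:3@103]
After op 5 [order #4] limit_sell(price=104, qty=3): fills=none; bids=[-] asks=[#3:3@103 #4:3@104]
After op 6 [order #5] limit_sell(price=99, qty=6): fills=none; bids=[-] asks=[#5:6@99 #3:3@103 #4:3@104]
After op 7 [order #6] limit_buy(price=97, qty=5): fills=none; bids=[#6:5@97] asks=[#5:6@99 #3:3@103 #4:3@104]
After op 8 [order #7] limit_sell(price=101, qty=4): fills=none; bids=[#6:5@97] asks=[#5:6@99 #7:4@101 #3:3@103 #4:3@104]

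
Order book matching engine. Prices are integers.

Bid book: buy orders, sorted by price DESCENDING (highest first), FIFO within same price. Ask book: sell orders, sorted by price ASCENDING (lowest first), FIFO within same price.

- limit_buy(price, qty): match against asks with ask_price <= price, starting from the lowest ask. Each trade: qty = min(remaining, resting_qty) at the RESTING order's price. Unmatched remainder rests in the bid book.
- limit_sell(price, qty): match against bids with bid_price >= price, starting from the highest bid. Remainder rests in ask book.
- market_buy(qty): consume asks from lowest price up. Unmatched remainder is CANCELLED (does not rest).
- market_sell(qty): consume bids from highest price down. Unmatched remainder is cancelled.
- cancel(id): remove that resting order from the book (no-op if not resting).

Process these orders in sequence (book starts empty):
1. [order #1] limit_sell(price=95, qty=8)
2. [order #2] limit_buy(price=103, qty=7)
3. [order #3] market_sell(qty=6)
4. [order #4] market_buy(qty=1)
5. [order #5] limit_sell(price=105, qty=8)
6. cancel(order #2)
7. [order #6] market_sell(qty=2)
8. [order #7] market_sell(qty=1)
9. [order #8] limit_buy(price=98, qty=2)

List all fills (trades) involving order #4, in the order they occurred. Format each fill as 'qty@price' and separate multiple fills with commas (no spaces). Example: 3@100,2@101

Answer: 1@95

Derivation:
After op 1 [order #1] limit_sell(price=95, qty=8): fills=none; bids=[-] asks=[#1:8@95]
After op 2 [order #2] limit_buy(price=103, qty=7): fills=#2x#1:7@95; bids=[-] asks=[#1:1@95]
After op 3 [order #3] market_sell(qty=6): fills=none; bids=[-] asks=[#1:1@95]
After op 4 [order #4] market_buy(qty=1): fills=#4x#1:1@95; bids=[-] asks=[-]
After op 5 [order #5] limit_sell(price=105, qty=8): fills=none; bids=[-] asks=[#5:8@105]
After op 6 cancel(order #2): fills=none; bids=[-] asks=[#5:8@105]
After op 7 [order #6] market_sell(qty=2): fills=none; bids=[-] asks=[#5:8@105]
After op 8 [order #7] market_sell(qty=1): fills=none; bids=[-] asks=[#5:8@105]
After op 9 [order #8] limit_buy(price=98, qty=2): fills=none; bids=[#8:2@98] asks=[#5:8@105]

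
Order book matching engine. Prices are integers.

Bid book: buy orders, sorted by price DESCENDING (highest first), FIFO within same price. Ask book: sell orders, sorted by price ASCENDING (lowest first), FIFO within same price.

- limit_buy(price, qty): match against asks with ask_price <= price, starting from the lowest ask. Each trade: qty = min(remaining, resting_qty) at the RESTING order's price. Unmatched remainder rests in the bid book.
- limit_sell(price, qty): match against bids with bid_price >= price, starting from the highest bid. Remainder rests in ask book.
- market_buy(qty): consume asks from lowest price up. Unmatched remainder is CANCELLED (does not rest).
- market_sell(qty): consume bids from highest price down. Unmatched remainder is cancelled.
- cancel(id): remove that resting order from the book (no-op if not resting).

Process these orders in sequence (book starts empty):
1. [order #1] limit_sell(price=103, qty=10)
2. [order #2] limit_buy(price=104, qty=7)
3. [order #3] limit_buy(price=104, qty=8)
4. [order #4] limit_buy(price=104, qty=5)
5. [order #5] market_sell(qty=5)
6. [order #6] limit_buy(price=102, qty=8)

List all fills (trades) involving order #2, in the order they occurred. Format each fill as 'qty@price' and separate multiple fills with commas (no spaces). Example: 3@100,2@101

Answer: 7@103

Derivation:
After op 1 [order #1] limit_sell(price=103, qty=10): fills=none; bids=[-] asks=[#1:10@103]
After op 2 [order #2] limit_buy(price=104, qty=7): fills=#2x#1:7@103; bids=[-] asks=[#1:3@103]
After op 3 [order #3] limit_buy(price=104, qty=8): fills=#3x#1:3@103; bids=[#3:5@104] asks=[-]
After op 4 [order #4] limit_buy(price=104, qty=5): fills=none; bids=[#3:5@104 #4:5@104] asks=[-]
After op 5 [order #5] market_sell(qty=5): fills=#3x#5:5@104; bids=[#4:5@104] asks=[-]
After op 6 [order #6] limit_buy(price=102, qty=8): fills=none; bids=[#4:5@104 #6:8@102] asks=[-]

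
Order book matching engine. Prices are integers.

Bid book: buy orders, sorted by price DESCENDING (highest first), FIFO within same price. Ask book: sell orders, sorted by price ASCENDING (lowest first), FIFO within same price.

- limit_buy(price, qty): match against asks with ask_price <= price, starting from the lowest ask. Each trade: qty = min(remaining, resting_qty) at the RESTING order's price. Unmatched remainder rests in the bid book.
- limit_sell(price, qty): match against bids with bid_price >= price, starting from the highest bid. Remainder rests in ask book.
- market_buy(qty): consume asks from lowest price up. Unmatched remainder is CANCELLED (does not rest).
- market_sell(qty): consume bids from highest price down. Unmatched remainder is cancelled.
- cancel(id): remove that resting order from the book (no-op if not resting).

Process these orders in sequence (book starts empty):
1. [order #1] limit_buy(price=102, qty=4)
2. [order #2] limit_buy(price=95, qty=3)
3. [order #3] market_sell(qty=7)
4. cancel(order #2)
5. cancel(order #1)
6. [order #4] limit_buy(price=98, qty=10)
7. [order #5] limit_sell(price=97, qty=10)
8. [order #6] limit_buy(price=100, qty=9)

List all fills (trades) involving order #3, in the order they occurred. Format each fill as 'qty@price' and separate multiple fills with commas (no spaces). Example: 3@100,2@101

Answer: 4@102,3@95

Derivation:
After op 1 [order #1] limit_buy(price=102, qty=4): fills=none; bids=[#1:4@102] asks=[-]
After op 2 [order #2] limit_buy(price=95, qty=3): fills=none; bids=[#1:4@102 #2:3@95] asks=[-]
After op 3 [order #3] market_sell(qty=7): fills=#1x#3:4@102 #2x#3:3@95; bids=[-] asks=[-]
After op 4 cancel(order #2): fills=none; bids=[-] asks=[-]
After op 5 cancel(order #1): fills=none; bids=[-] asks=[-]
After op 6 [order #4] limit_buy(price=98, qty=10): fills=none; bids=[#4:10@98] asks=[-]
After op 7 [order #5] limit_sell(price=97, qty=10): fills=#4x#5:10@98; bids=[-] asks=[-]
After op 8 [order #6] limit_buy(price=100, qty=9): fills=none; bids=[#6:9@100] asks=[-]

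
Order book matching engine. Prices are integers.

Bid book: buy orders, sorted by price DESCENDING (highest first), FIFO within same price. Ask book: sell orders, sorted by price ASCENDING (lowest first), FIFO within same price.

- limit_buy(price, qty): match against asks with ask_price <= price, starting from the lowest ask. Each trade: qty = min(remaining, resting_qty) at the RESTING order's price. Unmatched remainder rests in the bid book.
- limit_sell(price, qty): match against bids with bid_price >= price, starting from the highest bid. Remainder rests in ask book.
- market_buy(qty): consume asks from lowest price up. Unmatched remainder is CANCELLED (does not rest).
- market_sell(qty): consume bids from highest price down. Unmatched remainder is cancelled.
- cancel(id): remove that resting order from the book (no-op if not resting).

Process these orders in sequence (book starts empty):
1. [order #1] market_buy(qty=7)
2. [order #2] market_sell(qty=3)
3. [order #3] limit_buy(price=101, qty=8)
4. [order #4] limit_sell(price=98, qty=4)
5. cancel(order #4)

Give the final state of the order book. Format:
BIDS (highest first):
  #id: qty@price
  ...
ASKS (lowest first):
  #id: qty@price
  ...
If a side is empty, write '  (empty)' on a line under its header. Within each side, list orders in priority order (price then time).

Answer: BIDS (highest first):
  #3: 4@101
ASKS (lowest first):
  (empty)

Derivation:
After op 1 [order #1] market_buy(qty=7): fills=none; bids=[-] asks=[-]
After op 2 [order #2] market_sell(qty=3): fills=none; bids=[-] asks=[-]
After op 3 [order #3] limit_buy(price=101, qty=8): fills=none; bids=[#3:8@101] asks=[-]
After op 4 [order #4] limit_sell(price=98, qty=4): fills=#3x#4:4@101; bids=[#3:4@101] asks=[-]
After op 5 cancel(order #4): fills=none; bids=[#3:4@101] asks=[-]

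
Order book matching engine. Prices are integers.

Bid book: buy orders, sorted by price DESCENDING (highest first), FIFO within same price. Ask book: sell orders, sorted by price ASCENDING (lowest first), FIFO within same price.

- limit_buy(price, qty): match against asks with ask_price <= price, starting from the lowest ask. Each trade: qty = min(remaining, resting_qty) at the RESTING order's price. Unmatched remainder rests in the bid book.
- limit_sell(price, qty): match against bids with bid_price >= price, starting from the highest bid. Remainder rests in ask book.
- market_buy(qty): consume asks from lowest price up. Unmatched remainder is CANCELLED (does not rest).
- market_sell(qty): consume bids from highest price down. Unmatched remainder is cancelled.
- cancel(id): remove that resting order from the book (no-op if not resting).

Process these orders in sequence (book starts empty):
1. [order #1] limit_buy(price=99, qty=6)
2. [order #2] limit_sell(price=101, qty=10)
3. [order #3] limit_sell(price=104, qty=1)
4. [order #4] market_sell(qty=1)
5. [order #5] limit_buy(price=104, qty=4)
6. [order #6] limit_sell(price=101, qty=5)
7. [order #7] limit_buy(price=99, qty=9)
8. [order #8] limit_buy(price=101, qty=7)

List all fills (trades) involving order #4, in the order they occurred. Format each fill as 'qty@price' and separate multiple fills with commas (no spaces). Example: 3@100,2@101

Answer: 1@99

Derivation:
After op 1 [order #1] limit_buy(price=99, qty=6): fills=none; bids=[#1:6@99] asks=[-]
After op 2 [order #2] limit_sell(price=101, qty=10): fills=none; bids=[#1:6@99] asks=[#2:10@101]
After op 3 [order #3] limit_sell(price=104, qty=1): fills=none; bids=[#1:6@99] asks=[#2:10@101 #3:1@104]
After op 4 [order #4] market_sell(qty=1): fills=#1x#4:1@99; bids=[#1:5@99] asks=[#2:10@101 #3:1@104]
After op 5 [order #5] limit_buy(price=104, qty=4): fills=#5x#2:4@101; bids=[#1:5@99] asks=[#2:6@101 #3:1@104]
After op 6 [order #6] limit_sell(price=101, qty=5): fills=none; bids=[#1:5@99] asks=[#2:6@101 #6:5@101 #3:1@104]
After op 7 [order #7] limit_buy(price=99, qty=9): fills=none; bids=[#1:5@99 #7:9@99] asks=[#2:6@101 #6:5@101 #3:1@104]
After op 8 [order #8] limit_buy(price=101, qty=7): fills=#8x#2:6@101 #8x#6:1@101; bids=[#1:5@99 #7:9@99] asks=[#6:4@101 #3:1@104]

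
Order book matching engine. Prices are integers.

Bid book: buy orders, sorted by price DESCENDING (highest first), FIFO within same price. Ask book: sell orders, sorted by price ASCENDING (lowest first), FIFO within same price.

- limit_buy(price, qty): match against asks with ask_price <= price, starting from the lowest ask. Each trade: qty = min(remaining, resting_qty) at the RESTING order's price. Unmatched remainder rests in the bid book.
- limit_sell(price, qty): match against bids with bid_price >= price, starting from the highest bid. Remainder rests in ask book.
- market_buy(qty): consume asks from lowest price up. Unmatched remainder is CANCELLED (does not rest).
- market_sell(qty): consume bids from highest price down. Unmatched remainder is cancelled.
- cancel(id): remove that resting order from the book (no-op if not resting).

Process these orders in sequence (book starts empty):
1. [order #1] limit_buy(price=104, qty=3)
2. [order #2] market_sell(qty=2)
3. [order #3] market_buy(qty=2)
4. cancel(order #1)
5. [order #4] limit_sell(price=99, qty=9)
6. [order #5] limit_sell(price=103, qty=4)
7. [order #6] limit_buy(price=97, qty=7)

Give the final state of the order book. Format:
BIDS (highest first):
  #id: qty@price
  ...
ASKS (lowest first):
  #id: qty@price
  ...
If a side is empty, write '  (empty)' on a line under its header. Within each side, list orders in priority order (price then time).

Answer: BIDS (highest first):
  #6: 7@97
ASKS (lowest first):
  #4: 9@99
  #5: 4@103

Derivation:
After op 1 [order #1] limit_buy(price=104, qty=3): fills=none; bids=[#1:3@104] asks=[-]
After op 2 [order #2] market_sell(qty=2): fills=#1x#2:2@104; bids=[#1:1@104] asks=[-]
After op 3 [order #3] market_buy(qty=2): fills=none; bids=[#1:1@104] asks=[-]
After op 4 cancel(order #1): fills=none; bids=[-] asks=[-]
After op 5 [order #4] limit_sell(price=99, qty=9): fills=none; bids=[-] asks=[#4:9@99]
After op 6 [order #5] limit_sell(price=103, qty=4): fills=none; bids=[-] asks=[#4:9@99 #5:4@103]
After op 7 [order #6] limit_buy(price=97, qty=7): fills=none; bids=[#6:7@97] asks=[#4:9@99 #5:4@103]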